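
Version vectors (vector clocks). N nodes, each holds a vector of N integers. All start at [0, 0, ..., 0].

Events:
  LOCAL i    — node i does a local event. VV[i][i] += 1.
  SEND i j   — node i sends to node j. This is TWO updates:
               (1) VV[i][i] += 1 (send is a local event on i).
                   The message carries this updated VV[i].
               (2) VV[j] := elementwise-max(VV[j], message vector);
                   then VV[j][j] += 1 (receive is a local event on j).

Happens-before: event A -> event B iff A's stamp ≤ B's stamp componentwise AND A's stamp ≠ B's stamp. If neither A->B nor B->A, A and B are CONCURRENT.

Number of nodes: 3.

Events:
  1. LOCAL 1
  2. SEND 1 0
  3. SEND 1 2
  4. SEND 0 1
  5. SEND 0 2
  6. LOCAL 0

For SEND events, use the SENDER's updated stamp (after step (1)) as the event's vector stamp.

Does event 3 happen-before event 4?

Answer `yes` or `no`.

Initial: VV[0]=[0, 0, 0]
Initial: VV[1]=[0, 0, 0]
Initial: VV[2]=[0, 0, 0]
Event 1: LOCAL 1: VV[1][1]++ -> VV[1]=[0, 1, 0]
Event 2: SEND 1->0: VV[1][1]++ -> VV[1]=[0, 2, 0], msg_vec=[0, 2, 0]; VV[0]=max(VV[0],msg_vec) then VV[0][0]++ -> VV[0]=[1, 2, 0]
Event 3: SEND 1->2: VV[1][1]++ -> VV[1]=[0, 3, 0], msg_vec=[0, 3, 0]; VV[2]=max(VV[2],msg_vec) then VV[2][2]++ -> VV[2]=[0, 3, 1]
Event 4: SEND 0->1: VV[0][0]++ -> VV[0]=[2, 2, 0], msg_vec=[2, 2, 0]; VV[1]=max(VV[1],msg_vec) then VV[1][1]++ -> VV[1]=[2, 4, 0]
Event 5: SEND 0->2: VV[0][0]++ -> VV[0]=[3, 2, 0], msg_vec=[3, 2, 0]; VV[2]=max(VV[2],msg_vec) then VV[2][2]++ -> VV[2]=[3, 3, 2]
Event 6: LOCAL 0: VV[0][0]++ -> VV[0]=[4, 2, 0]
Event 3 stamp: [0, 3, 0]
Event 4 stamp: [2, 2, 0]
[0, 3, 0] <= [2, 2, 0]? False. Equal? False. Happens-before: False

Answer: no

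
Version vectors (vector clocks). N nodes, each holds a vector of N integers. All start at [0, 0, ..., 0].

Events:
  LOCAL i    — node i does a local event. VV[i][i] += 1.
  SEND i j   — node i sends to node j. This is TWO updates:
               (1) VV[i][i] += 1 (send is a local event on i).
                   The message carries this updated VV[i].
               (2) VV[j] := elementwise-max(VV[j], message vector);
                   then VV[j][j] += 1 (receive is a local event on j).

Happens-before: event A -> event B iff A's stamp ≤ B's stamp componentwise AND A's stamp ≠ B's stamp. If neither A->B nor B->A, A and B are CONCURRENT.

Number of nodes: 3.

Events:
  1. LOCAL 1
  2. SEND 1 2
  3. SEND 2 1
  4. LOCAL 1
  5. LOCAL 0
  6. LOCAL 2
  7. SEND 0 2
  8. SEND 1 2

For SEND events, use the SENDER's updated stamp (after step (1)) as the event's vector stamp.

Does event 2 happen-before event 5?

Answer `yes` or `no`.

Initial: VV[0]=[0, 0, 0]
Initial: VV[1]=[0, 0, 0]
Initial: VV[2]=[0, 0, 0]
Event 1: LOCAL 1: VV[1][1]++ -> VV[1]=[0, 1, 0]
Event 2: SEND 1->2: VV[1][1]++ -> VV[1]=[0, 2, 0], msg_vec=[0, 2, 0]; VV[2]=max(VV[2],msg_vec) then VV[2][2]++ -> VV[2]=[0, 2, 1]
Event 3: SEND 2->1: VV[2][2]++ -> VV[2]=[0, 2, 2], msg_vec=[0, 2, 2]; VV[1]=max(VV[1],msg_vec) then VV[1][1]++ -> VV[1]=[0, 3, 2]
Event 4: LOCAL 1: VV[1][1]++ -> VV[1]=[0, 4, 2]
Event 5: LOCAL 0: VV[0][0]++ -> VV[0]=[1, 0, 0]
Event 6: LOCAL 2: VV[2][2]++ -> VV[2]=[0, 2, 3]
Event 7: SEND 0->2: VV[0][0]++ -> VV[0]=[2, 0, 0], msg_vec=[2, 0, 0]; VV[2]=max(VV[2],msg_vec) then VV[2][2]++ -> VV[2]=[2, 2, 4]
Event 8: SEND 1->2: VV[1][1]++ -> VV[1]=[0, 5, 2], msg_vec=[0, 5, 2]; VV[2]=max(VV[2],msg_vec) then VV[2][2]++ -> VV[2]=[2, 5, 5]
Event 2 stamp: [0, 2, 0]
Event 5 stamp: [1, 0, 0]
[0, 2, 0] <= [1, 0, 0]? False. Equal? False. Happens-before: False

Answer: no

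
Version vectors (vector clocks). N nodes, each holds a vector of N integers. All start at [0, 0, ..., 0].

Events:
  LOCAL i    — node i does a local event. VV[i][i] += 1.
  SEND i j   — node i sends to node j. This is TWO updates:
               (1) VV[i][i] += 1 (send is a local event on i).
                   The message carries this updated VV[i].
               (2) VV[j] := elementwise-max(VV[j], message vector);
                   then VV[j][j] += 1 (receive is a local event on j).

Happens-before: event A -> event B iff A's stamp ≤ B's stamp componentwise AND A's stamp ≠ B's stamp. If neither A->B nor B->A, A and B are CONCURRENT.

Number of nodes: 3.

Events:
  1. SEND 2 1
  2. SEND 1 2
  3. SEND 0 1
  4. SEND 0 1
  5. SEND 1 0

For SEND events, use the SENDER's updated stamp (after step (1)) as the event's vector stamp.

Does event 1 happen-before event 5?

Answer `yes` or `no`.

Answer: yes

Derivation:
Initial: VV[0]=[0, 0, 0]
Initial: VV[1]=[0, 0, 0]
Initial: VV[2]=[0, 0, 0]
Event 1: SEND 2->1: VV[2][2]++ -> VV[2]=[0, 0, 1], msg_vec=[0, 0, 1]; VV[1]=max(VV[1],msg_vec) then VV[1][1]++ -> VV[1]=[0, 1, 1]
Event 2: SEND 1->2: VV[1][1]++ -> VV[1]=[0, 2, 1], msg_vec=[0, 2, 1]; VV[2]=max(VV[2],msg_vec) then VV[2][2]++ -> VV[2]=[0, 2, 2]
Event 3: SEND 0->1: VV[0][0]++ -> VV[0]=[1, 0, 0], msg_vec=[1, 0, 0]; VV[1]=max(VV[1],msg_vec) then VV[1][1]++ -> VV[1]=[1, 3, 1]
Event 4: SEND 0->1: VV[0][0]++ -> VV[0]=[2, 0, 0], msg_vec=[2, 0, 0]; VV[1]=max(VV[1],msg_vec) then VV[1][1]++ -> VV[1]=[2, 4, 1]
Event 5: SEND 1->0: VV[1][1]++ -> VV[1]=[2, 5, 1], msg_vec=[2, 5, 1]; VV[0]=max(VV[0],msg_vec) then VV[0][0]++ -> VV[0]=[3, 5, 1]
Event 1 stamp: [0, 0, 1]
Event 5 stamp: [2, 5, 1]
[0, 0, 1] <= [2, 5, 1]? True. Equal? False. Happens-before: True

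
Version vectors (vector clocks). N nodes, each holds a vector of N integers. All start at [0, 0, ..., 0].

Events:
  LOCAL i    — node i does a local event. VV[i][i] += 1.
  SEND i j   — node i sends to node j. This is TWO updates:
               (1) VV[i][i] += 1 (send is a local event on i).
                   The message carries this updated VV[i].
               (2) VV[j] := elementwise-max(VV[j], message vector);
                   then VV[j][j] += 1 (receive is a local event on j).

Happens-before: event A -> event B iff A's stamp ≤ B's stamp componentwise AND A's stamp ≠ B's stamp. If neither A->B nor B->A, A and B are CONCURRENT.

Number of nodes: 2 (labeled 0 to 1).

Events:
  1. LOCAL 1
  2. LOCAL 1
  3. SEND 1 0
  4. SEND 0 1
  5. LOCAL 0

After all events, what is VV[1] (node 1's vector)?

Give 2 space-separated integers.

Answer: 2 4

Derivation:
Initial: VV[0]=[0, 0]
Initial: VV[1]=[0, 0]
Event 1: LOCAL 1: VV[1][1]++ -> VV[1]=[0, 1]
Event 2: LOCAL 1: VV[1][1]++ -> VV[1]=[0, 2]
Event 3: SEND 1->0: VV[1][1]++ -> VV[1]=[0, 3], msg_vec=[0, 3]; VV[0]=max(VV[0],msg_vec) then VV[0][0]++ -> VV[0]=[1, 3]
Event 4: SEND 0->1: VV[0][0]++ -> VV[0]=[2, 3], msg_vec=[2, 3]; VV[1]=max(VV[1],msg_vec) then VV[1][1]++ -> VV[1]=[2, 4]
Event 5: LOCAL 0: VV[0][0]++ -> VV[0]=[3, 3]
Final vectors: VV[0]=[3, 3]; VV[1]=[2, 4]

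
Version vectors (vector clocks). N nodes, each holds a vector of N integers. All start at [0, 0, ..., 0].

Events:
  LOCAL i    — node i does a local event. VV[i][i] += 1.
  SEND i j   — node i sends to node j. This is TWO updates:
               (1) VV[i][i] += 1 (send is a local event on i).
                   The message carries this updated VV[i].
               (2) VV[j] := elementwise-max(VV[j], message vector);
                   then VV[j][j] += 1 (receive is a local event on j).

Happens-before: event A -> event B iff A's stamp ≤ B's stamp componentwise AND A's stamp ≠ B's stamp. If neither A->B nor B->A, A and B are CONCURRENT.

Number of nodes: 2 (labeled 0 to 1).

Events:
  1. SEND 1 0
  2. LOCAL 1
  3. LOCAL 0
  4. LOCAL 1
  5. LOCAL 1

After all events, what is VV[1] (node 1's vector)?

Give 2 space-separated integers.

Initial: VV[0]=[0, 0]
Initial: VV[1]=[0, 0]
Event 1: SEND 1->0: VV[1][1]++ -> VV[1]=[0, 1], msg_vec=[0, 1]; VV[0]=max(VV[0],msg_vec) then VV[0][0]++ -> VV[0]=[1, 1]
Event 2: LOCAL 1: VV[1][1]++ -> VV[1]=[0, 2]
Event 3: LOCAL 0: VV[0][0]++ -> VV[0]=[2, 1]
Event 4: LOCAL 1: VV[1][1]++ -> VV[1]=[0, 3]
Event 5: LOCAL 1: VV[1][1]++ -> VV[1]=[0, 4]
Final vectors: VV[0]=[2, 1]; VV[1]=[0, 4]

Answer: 0 4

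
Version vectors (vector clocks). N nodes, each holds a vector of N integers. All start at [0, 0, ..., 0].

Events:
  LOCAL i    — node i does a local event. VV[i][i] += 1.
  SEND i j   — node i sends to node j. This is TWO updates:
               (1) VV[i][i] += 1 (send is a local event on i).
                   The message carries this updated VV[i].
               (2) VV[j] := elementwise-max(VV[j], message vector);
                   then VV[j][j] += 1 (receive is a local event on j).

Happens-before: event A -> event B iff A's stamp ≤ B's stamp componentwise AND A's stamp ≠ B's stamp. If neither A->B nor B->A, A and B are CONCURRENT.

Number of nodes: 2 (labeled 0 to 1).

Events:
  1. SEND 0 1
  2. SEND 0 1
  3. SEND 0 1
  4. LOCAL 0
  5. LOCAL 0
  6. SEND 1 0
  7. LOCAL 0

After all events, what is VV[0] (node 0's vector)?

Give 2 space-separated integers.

Answer: 7 4

Derivation:
Initial: VV[0]=[0, 0]
Initial: VV[1]=[0, 0]
Event 1: SEND 0->1: VV[0][0]++ -> VV[0]=[1, 0], msg_vec=[1, 0]; VV[1]=max(VV[1],msg_vec) then VV[1][1]++ -> VV[1]=[1, 1]
Event 2: SEND 0->1: VV[0][0]++ -> VV[0]=[2, 0], msg_vec=[2, 0]; VV[1]=max(VV[1],msg_vec) then VV[1][1]++ -> VV[1]=[2, 2]
Event 3: SEND 0->1: VV[0][0]++ -> VV[0]=[3, 0], msg_vec=[3, 0]; VV[1]=max(VV[1],msg_vec) then VV[1][1]++ -> VV[1]=[3, 3]
Event 4: LOCAL 0: VV[0][0]++ -> VV[0]=[4, 0]
Event 5: LOCAL 0: VV[0][0]++ -> VV[0]=[5, 0]
Event 6: SEND 1->0: VV[1][1]++ -> VV[1]=[3, 4], msg_vec=[3, 4]; VV[0]=max(VV[0],msg_vec) then VV[0][0]++ -> VV[0]=[6, 4]
Event 7: LOCAL 0: VV[0][0]++ -> VV[0]=[7, 4]
Final vectors: VV[0]=[7, 4]; VV[1]=[3, 4]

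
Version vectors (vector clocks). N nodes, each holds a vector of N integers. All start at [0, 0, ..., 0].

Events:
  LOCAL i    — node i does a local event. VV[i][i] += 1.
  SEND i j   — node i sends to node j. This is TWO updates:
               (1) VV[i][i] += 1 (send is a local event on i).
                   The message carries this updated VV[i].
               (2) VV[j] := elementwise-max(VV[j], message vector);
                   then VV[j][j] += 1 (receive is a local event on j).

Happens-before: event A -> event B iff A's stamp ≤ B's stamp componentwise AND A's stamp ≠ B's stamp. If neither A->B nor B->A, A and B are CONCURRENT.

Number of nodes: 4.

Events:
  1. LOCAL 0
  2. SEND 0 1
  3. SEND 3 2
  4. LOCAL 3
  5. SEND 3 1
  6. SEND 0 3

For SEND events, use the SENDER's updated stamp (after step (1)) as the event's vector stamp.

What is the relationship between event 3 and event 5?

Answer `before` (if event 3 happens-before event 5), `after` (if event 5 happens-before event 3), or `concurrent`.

Answer: before

Derivation:
Initial: VV[0]=[0, 0, 0, 0]
Initial: VV[1]=[0, 0, 0, 0]
Initial: VV[2]=[0, 0, 0, 0]
Initial: VV[3]=[0, 0, 0, 0]
Event 1: LOCAL 0: VV[0][0]++ -> VV[0]=[1, 0, 0, 0]
Event 2: SEND 0->1: VV[0][0]++ -> VV[0]=[2, 0, 0, 0], msg_vec=[2, 0, 0, 0]; VV[1]=max(VV[1],msg_vec) then VV[1][1]++ -> VV[1]=[2, 1, 0, 0]
Event 3: SEND 3->2: VV[3][3]++ -> VV[3]=[0, 0, 0, 1], msg_vec=[0, 0, 0, 1]; VV[2]=max(VV[2],msg_vec) then VV[2][2]++ -> VV[2]=[0, 0, 1, 1]
Event 4: LOCAL 3: VV[3][3]++ -> VV[3]=[0, 0, 0, 2]
Event 5: SEND 3->1: VV[3][3]++ -> VV[3]=[0, 0, 0, 3], msg_vec=[0, 0, 0, 3]; VV[1]=max(VV[1],msg_vec) then VV[1][1]++ -> VV[1]=[2, 2, 0, 3]
Event 6: SEND 0->3: VV[0][0]++ -> VV[0]=[3, 0, 0, 0], msg_vec=[3, 0, 0, 0]; VV[3]=max(VV[3],msg_vec) then VV[3][3]++ -> VV[3]=[3, 0, 0, 4]
Event 3 stamp: [0, 0, 0, 1]
Event 5 stamp: [0, 0, 0, 3]
[0, 0, 0, 1] <= [0, 0, 0, 3]? True
[0, 0, 0, 3] <= [0, 0, 0, 1]? False
Relation: before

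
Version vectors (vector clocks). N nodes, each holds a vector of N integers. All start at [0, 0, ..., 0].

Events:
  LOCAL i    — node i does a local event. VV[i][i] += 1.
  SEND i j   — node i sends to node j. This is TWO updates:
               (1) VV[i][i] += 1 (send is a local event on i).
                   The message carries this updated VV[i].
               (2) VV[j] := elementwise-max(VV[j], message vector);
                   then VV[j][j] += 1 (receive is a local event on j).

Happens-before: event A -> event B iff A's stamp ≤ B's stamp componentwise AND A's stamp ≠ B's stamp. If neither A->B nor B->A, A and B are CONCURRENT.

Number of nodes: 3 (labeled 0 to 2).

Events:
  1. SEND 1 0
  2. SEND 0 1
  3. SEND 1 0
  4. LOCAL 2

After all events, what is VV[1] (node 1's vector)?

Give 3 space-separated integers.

Initial: VV[0]=[0, 0, 0]
Initial: VV[1]=[0, 0, 0]
Initial: VV[2]=[0, 0, 0]
Event 1: SEND 1->0: VV[1][1]++ -> VV[1]=[0, 1, 0], msg_vec=[0, 1, 0]; VV[0]=max(VV[0],msg_vec) then VV[0][0]++ -> VV[0]=[1, 1, 0]
Event 2: SEND 0->1: VV[0][0]++ -> VV[0]=[2, 1, 0], msg_vec=[2, 1, 0]; VV[1]=max(VV[1],msg_vec) then VV[1][1]++ -> VV[1]=[2, 2, 0]
Event 3: SEND 1->0: VV[1][1]++ -> VV[1]=[2, 3, 0], msg_vec=[2, 3, 0]; VV[0]=max(VV[0],msg_vec) then VV[0][0]++ -> VV[0]=[3, 3, 0]
Event 4: LOCAL 2: VV[2][2]++ -> VV[2]=[0, 0, 1]
Final vectors: VV[0]=[3, 3, 0]; VV[1]=[2, 3, 0]; VV[2]=[0, 0, 1]

Answer: 2 3 0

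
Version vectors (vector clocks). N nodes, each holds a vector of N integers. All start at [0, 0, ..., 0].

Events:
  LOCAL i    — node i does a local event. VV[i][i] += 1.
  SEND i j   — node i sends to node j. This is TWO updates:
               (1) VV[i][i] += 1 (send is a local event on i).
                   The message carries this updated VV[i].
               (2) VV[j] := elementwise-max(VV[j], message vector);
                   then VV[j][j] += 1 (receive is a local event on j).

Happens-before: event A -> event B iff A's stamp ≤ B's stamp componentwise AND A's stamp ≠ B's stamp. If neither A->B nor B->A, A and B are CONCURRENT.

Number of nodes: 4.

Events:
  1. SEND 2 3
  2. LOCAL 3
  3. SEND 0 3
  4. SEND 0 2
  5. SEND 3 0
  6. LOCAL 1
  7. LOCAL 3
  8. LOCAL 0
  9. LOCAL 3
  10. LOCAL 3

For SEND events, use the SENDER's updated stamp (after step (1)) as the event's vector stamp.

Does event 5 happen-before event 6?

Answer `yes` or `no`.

Initial: VV[0]=[0, 0, 0, 0]
Initial: VV[1]=[0, 0, 0, 0]
Initial: VV[2]=[0, 0, 0, 0]
Initial: VV[3]=[0, 0, 0, 0]
Event 1: SEND 2->3: VV[2][2]++ -> VV[2]=[0, 0, 1, 0], msg_vec=[0, 0, 1, 0]; VV[3]=max(VV[3],msg_vec) then VV[3][3]++ -> VV[3]=[0, 0, 1, 1]
Event 2: LOCAL 3: VV[3][3]++ -> VV[3]=[0, 0, 1, 2]
Event 3: SEND 0->3: VV[0][0]++ -> VV[0]=[1, 0, 0, 0], msg_vec=[1, 0, 0, 0]; VV[3]=max(VV[3],msg_vec) then VV[3][3]++ -> VV[3]=[1, 0, 1, 3]
Event 4: SEND 0->2: VV[0][0]++ -> VV[0]=[2, 0, 0, 0], msg_vec=[2, 0, 0, 0]; VV[2]=max(VV[2],msg_vec) then VV[2][2]++ -> VV[2]=[2, 0, 2, 0]
Event 5: SEND 3->0: VV[3][3]++ -> VV[3]=[1, 0, 1, 4], msg_vec=[1, 0, 1, 4]; VV[0]=max(VV[0],msg_vec) then VV[0][0]++ -> VV[0]=[3, 0, 1, 4]
Event 6: LOCAL 1: VV[1][1]++ -> VV[1]=[0, 1, 0, 0]
Event 7: LOCAL 3: VV[3][3]++ -> VV[3]=[1, 0, 1, 5]
Event 8: LOCAL 0: VV[0][0]++ -> VV[0]=[4, 0, 1, 4]
Event 9: LOCAL 3: VV[3][3]++ -> VV[3]=[1, 0, 1, 6]
Event 10: LOCAL 3: VV[3][3]++ -> VV[3]=[1, 0, 1, 7]
Event 5 stamp: [1, 0, 1, 4]
Event 6 stamp: [0, 1, 0, 0]
[1, 0, 1, 4] <= [0, 1, 0, 0]? False. Equal? False. Happens-before: False

Answer: no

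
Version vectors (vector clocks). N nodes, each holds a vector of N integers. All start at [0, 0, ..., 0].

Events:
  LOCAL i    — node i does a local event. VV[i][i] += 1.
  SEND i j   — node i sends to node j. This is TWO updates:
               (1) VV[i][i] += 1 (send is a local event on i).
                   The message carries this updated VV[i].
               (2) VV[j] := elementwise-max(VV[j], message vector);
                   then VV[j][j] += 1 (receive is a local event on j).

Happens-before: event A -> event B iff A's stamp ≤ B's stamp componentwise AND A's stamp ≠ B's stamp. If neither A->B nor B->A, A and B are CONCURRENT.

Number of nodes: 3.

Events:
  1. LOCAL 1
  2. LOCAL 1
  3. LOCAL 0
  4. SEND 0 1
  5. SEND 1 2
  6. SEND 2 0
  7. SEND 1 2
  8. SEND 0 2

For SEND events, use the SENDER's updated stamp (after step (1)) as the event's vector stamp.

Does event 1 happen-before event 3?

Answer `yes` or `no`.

Initial: VV[0]=[0, 0, 0]
Initial: VV[1]=[0, 0, 0]
Initial: VV[2]=[0, 0, 0]
Event 1: LOCAL 1: VV[1][1]++ -> VV[1]=[0, 1, 0]
Event 2: LOCAL 1: VV[1][1]++ -> VV[1]=[0, 2, 0]
Event 3: LOCAL 0: VV[0][0]++ -> VV[0]=[1, 0, 0]
Event 4: SEND 0->1: VV[0][0]++ -> VV[0]=[2, 0, 0], msg_vec=[2, 0, 0]; VV[1]=max(VV[1],msg_vec) then VV[1][1]++ -> VV[1]=[2, 3, 0]
Event 5: SEND 1->2: VV[1][1]++ -> VV[1]=[2, 4, 0], msg_vec=[2, 4, 0]; VV[2]=max(VV[2],msg_vec) then VV[2][2]++ -> VV[2]=[2, 4, 1]
Event 6: SEND 2->0: VV[2][2]++ -> VV[2]=[2, 4, 2], msg_vec=[2, 4, 2]; VV[0]=max(VV[0],msg_vec) then VV[0][0]++ -> VV[0]=[3, 4, 2]
Event 7: SEND 1->2: VV[1][1]++ -> VV[1]=[2, 5, 0], msg_vec=[2, 5, 0]; VV[2]=max(VV[2],msg_vec) then VV[2][2]++ -> VV[2]=[2, 5, 3]
Event 8: SEND 0->2: VV[0][0]++ -> VV[0]=[4, 4, 2], msg_vec=[4, 4, 2]; VV[2]=max(VV[2],msg_vec) then VV[2][2]++ -> VV[2]=[4, 5, 4]
Event 1 stamp: [0, 1, 0]
Event 3 stamp: [1, 0, 0]
[0, 1, 0] <= [1, 0, 0]? False. Equal? False. Happens-before: False

Answer: no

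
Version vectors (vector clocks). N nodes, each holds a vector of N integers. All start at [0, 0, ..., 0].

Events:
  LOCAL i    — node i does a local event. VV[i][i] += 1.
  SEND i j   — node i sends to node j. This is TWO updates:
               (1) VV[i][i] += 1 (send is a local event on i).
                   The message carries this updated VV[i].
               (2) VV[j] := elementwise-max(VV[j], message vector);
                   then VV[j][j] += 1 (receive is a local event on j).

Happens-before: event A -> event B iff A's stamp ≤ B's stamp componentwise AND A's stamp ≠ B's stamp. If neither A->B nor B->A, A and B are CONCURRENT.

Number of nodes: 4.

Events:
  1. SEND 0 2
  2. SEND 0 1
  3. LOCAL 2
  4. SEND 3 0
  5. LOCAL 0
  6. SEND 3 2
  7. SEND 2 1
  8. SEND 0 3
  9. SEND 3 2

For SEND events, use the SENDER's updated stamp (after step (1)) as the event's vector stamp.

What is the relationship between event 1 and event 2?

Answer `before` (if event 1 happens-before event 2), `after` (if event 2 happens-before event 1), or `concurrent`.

Answer: before

Derivation:
Initial: VV[0]=[0, 0, 0, 0]
Initial: VV[1]=[0, 0, 0, 0]
Initial: VV[2]=[0, 0, 0, 0]
Initial: VV[3]=[0, 0, 0, 0]
Event 1: SEND 0->2: VV[0][0]++ -> VV[0]=[1, 0, 0, 0], msg_vec=[1, 0, 0, 0]; VV[2]=max(VV[2],msg_vec) then VV[2][2]++ -> VV[2]=[1, 0, 1, 0]
Event 2: SEND 0->1: VV[0][0]++ -> VV[0]=[2, 0, 0, 0], msg_vec=[2, 0, 0, 0]; VV[1]=max(VV[1],msg_vec) then VV[1][1]++ -> VV[1]=[2, 1, 0, 0]
Event 3: LOCAL 2: VV[2][2]++ -> VV[2]=[1, 0, 2, 0]
Event 4: SEND 3->0: VV[3][3]++ -> VV[3]=[0, 0, 0, 1], msg_vec=[0, 0, 0, 1]; VV[0]=max(VV[0],msg_vec) then VV[0][0]++ -> VV[0]=[3, 0, 0, 1]
Event 5: LOCAL 0: VV[0][0]++ -> VV[0]=[4, 0, 0, 1]
Event 6: SEND 3->2: VV[3][3]++ -> VV[3]=[0, 0, 0, 2], msg_vec=[0, 0, 0, 2]; VV[2]=max(VV[2],msg_vec) then VV[2][2]++ -> VV[2]=[1, 0, 3, 2]
Event 7: SEND 2->1: VV[2][2]++ -> VV[2]=[1, 0, 4, 2], msg_vec=[1, 0, 4, 2]; VV[1]=max(VV[1],msg_vec) then VV[1][1]++ -> VV[1]=[2, 2, 4, 2]
Event 8: SEND 0->3: VV[0][0]++ -> VV[0]=[5, 0, 0, 1], msg_vec=[5, 0, 0, 1]; VV[3]=max(VV[3],msg_vec) then VV[3][3]++ -> VV[3]=[5, 0, 0, 3]
Event 9: SEND 3->2: VV[3][3]++ -> VV[3]=[5, 0, 0, 4], msg_vec=[5, 0, 0, 4]; VV[2]=max(VV[2],msg_vec) then VV[2][2]++ -> VV[2]=[5, 0, 5, 4]
Event 1 stamp: [1, 0, 0, 0]
Event 2 stamp: [2, 0, 0, 0]
[1, 0, 0, 0] <= [2, 0, 0, 0]? True
[2, 0, 0, 0] <= [1, 0, 0, 0]? False
Relation: before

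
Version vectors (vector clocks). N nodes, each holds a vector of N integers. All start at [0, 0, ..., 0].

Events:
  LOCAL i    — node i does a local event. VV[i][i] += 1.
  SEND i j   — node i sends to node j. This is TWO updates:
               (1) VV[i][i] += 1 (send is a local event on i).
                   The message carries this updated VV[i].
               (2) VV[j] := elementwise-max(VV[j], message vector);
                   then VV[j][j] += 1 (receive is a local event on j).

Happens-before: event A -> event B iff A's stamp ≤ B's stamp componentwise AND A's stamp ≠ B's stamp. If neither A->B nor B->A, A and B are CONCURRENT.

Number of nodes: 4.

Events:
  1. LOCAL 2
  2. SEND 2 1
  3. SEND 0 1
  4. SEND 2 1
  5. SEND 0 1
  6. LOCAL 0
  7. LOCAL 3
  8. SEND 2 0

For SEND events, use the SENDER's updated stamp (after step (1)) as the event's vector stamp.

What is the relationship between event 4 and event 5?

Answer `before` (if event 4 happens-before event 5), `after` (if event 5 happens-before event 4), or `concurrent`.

Answer: concurrent

Derivation:
Initial: VV[0]=[0, 0, 0, 0]
Initial: VV[1]=[0, 0, 0, 0]
Initial: VV[2]=[0, 0, 0, 0]
Initial: VV[3]=[0, 0, 0, 0]
Event 1: LOCAL 2: VV[2][2]++ -> VV[2]=[0, 0, 1, 0]
Event 2: SEND 2->1: VV[2][2]++ -> VV[2]=[0, 0, 2, 0], msg_vec=[0, 0, 2, 0]; VV[1]=max(VV[1],msg_vec) then VV[1][1]++ -> VV[1]=[0, 1, 2, 0]
Event 3: SEND 0->1: VV[0][0]++ -> VV[0]=[1, 0, 0, 0], msg_vec=[1, 0, 0, 0]; VV[1]=max(VV[1],msg_vec) then VV[1][1]++ -> VV[1]=[1, 2, 2, 0]
Event 4: SEND 2->1: VV[2][2]++ -> VV[2]=[0, 0, 3, 0], msg_vec=[0, 0, 3, 0]; VV[1]=max(VV[1],msg_vec) then VV[1][1]++ -> VV[1]=[1, 3, 3, 0]
Event 5: SEND 0->1: VV[0][0]++ -> VV[0]=[2, 0, 0, 0], msg_vec=[2, 0, 0, 0]; VV[1]=max(VV[1],msg_vec) then VV[1][1]++ -> VV[1]=[2, 4, 3, 0]
Event 6: LOCAL 0: VV[0][0]++ -> VV[0]=[3, 0, 0, 0]
Event 7: LOCAL 3: VV[3][3]++ -> VV[3]=[0, 0, 0, 1]
Event 8: SEND 2->0: VV[2][2]++ -> VV[2]=[0, 0, 4, 0], msg_vec=[0, 0, 4, 0]; VV[0]=max(VV[0],msg_vec) then VV[0][0]++ -> VV[0]=[4, 0, 4, 0]
Event 4 stamp: [0, 0, 3, 0]
Event 5 stamp: [2, 0, 0, 0]
[0, 0, 3, 0] <= [2, 0, 0, 0]? False
[2, 0, 0, 0] <= [0, 0, 3, 0]? False
Relation: concurrent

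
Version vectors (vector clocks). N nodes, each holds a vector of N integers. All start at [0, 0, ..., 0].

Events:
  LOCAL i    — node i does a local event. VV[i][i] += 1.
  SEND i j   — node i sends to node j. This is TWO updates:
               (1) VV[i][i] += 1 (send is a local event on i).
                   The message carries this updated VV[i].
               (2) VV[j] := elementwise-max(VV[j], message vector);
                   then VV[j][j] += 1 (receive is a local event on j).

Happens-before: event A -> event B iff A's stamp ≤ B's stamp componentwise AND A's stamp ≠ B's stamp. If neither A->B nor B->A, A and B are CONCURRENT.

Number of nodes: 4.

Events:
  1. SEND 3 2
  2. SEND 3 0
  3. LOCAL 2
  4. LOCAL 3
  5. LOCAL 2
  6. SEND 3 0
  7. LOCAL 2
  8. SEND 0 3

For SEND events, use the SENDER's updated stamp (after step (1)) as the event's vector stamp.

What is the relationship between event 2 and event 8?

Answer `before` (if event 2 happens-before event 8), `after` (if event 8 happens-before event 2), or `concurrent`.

Answer: before

Derivation:
Initial: VV[0]=[0, 0, 0, 0]
Initial: VV[1]=[0, 0, 0, 0]
Initial: VV[2]=[0, 0, 0, 0]
Initial: VV[3]=[0, 0, 0, 0]
Event 1: SEND 3->2: VV[3][3]++ -> VV[3]=[0, 0, 0, 1], msg_vec=[0, 0, 0, 1]; VV[2]=max(VV[2],msg_vec) then VV[2][2]++ -> VV[2]=[0, 0, 1, 1]
Event 2: SEND 3->0: VV[3][3]++ -> VV[3]=[0, 0, 0, 2], msg_vec=[0, 0, 0, 2]; VV[0]=max(VV[0],msg_vec) then VV[0][0]++ -> VV[0]=[1, 0, 0, 2]
Event 3: LOCAL 2: VV[2][2]++ -> VV[2]=[0, 0, 2, 1]
Event 4: LOCAL 3: VV[3][3]++ -> VV[3]=[0, 0, 0, 3]
Event 5: LOCAL 2: VV[2][2]++ -> VV[2]=[0, 0, 3, 1]
Event 6: SEND 3->0: VV[3][3]++ -> VV[3]=[0, 0, 0, 4], msg_vec=[0, 0, 0, 4]; VV[0]=max(VV[0],msg_vec) then VV[0][0]++ -> VV[0]=[2, 0, 0, 4]
Event 7: LOCAL 2: VV[2][2]++ -> VV[2]=[0, 0, 4, 1]
Event 8: SEND 0->3: VV[0][0]++ -> VV[0]=[3, 0, 0, 4], msg_vec=[3, 0, 0, 4]; VV[3]=max(VV[3],msg_vec) then VV[3][3]++ -> VV[3]=[3, 0, 0, 5]
Event 2 stamp: [0, 0, 0, 2]
Event 8 stamp: [3, 0, 0, 4]
[0, 0, 0, 2] <= [3, 0, 0, 4]? True
[3, 0, 0, 4] <= [0, 0, 0, 2]? False
Relation: before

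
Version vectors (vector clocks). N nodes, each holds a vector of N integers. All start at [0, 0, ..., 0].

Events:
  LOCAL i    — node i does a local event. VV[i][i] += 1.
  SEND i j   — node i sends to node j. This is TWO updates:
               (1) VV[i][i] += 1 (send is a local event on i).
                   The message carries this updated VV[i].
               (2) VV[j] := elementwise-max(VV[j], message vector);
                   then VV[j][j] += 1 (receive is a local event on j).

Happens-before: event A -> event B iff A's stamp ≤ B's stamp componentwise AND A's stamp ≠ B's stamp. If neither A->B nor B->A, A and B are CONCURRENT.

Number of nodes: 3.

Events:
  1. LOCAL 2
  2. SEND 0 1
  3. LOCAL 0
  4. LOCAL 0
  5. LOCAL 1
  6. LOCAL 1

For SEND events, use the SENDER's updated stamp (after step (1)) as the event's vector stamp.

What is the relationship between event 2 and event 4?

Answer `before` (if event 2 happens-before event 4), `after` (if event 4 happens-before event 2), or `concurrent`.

Initial: VV[0]=[0, 0, 0]
Initial: VV[1]=[0, 0, 0]
Initial: VV[2]=[0, 0, 0]
Event 1: LOCAL 2: VV[2][2]++ -> VV[2]=[0, 0, 1]
Event 2: SEND 0->1: VV[0][0]++ -> VV[0]=[1, 0, 0], msg_vec=[1, 0, 0]; VV[1]=max(VV[1],msg_vec) then VV[1][1]++ -> VV[1]=[1, 1, 0]
Event 3: LOCAL 0: VV[0][0]++ -> VV[0]=[2, 0, 0]
Event 4: LOCAL 0: VV[0][0]++ -> VV[0]=[3, 0, 0]
Event 5: LOCAL 1: VV[1][1]++ -> VV[1]=[1, 2, 0]
Event 6: LOCAL 1: VV[1][1]++ -> VV[1]=[1, 3, 0]
Event 2 stamp: [1, 0, 0]
Event 4 stamp: [3, 0, 0]
[1, 0, 0] <= [3, 0, 0]? True
[3, 0, 0] <= [1, 0, 0]? False
Relation: before

Answer: before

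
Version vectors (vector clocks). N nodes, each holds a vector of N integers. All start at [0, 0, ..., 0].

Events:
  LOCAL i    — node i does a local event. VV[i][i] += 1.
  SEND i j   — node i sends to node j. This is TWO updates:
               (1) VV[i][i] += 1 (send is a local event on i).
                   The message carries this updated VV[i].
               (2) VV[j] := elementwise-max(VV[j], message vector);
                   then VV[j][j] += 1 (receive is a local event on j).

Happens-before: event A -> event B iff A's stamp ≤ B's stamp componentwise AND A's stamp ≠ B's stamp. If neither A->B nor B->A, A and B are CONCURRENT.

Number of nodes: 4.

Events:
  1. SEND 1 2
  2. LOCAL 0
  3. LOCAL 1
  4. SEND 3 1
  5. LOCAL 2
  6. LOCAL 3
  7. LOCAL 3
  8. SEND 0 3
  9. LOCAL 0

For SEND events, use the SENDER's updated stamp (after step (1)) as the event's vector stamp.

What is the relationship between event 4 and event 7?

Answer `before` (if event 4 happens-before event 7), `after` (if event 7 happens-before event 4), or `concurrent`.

Initial: VV[0]=[0, 0, 0, 0]
Initial: VV[1]=[0, 0, 0, 0]
Initial: VV[2]=[0, 0, 0, 0]
Initial: VV[3]=[0, 0, 0, 0]
Event 1: SEND 1->2: VV[1][1]++ -> VV[1]=[0, 1, 0, 0], msg_vec=[0, 1, 0, 0]; VV[2]=max(VV[2],msg_vec) then VV[2][2]++ -> VV[2]=[0, 1, 1, 0]
Event 2: LOCAL 0: VV[0][0]++ -> VV[0]=[1, 0, 0, 0]
Event 3: LOCAL 1: VV[1][1]++ -> VV[1]=[0, 2, 0, 0]
Event 4: SEND 3->1: VV[3][3]++ -> VV[3]=[0, 0, 0, 1], msg_vec=[0, 0, 0, 1]; VV[1]=max(VV[1],msg_vec) then VV[1][1]++ -> VV[1]=[0, 3, 0, 1]
Event 5: LOCAL 2: VV[2][2]++ -> VV[2]=[0, 1, 2, 0]
Event 6: LOCAL 3: VV[3][3]++ -> VV[3]=[0, 0, 0, 2]
Event 7: LOCAL 3: VV[3][3]++ -> VV[3]=[0, 0, 0, 3]
Event 8: SEND 0->3: VV[0][0]++ -> VV[0]=[2, 0, 0, 0], msg_vec=[2, 0, 0, 0]; VV[3]=max(VV[3],msg_vec) then VV[3][3]++ -> VV[3]=[2, 0, 0, 4]
Event 9: LOCAL 0: VV[0][0]++ -> VV[0]=[3, 0, 0, 0]
Event 4 stamp: [0, 0, 0, 1]
Event 7 stamp: [0, 0, 0, 3]
[0, 0, 0, 1] <= [0, 0, 0, 3]? True
[0, 0, 0, 3] <= [0, 0, 0, 1]? False
Relation: before

Answer: before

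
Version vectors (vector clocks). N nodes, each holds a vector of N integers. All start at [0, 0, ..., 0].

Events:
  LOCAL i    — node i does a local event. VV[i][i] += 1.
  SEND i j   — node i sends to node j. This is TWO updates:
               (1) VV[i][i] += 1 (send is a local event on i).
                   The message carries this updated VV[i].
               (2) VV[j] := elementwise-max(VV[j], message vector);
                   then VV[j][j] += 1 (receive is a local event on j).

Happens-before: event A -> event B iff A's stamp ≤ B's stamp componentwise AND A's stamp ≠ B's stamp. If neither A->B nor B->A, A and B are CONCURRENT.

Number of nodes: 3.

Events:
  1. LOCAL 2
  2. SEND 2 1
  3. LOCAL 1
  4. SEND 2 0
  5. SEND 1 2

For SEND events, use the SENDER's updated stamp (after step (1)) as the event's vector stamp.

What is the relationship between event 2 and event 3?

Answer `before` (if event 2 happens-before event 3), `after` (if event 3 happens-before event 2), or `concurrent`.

Answer: before

Derivation:
Initial: VV[0]=[0, 0, 0]
Initial: VV[1]=[0, 0, 0]
Initial: VV[2]=[0, 0, 0]
Event 1: LOCAL 2: VV[2][2]++ -> VV[2]=[0, 0, 1]
Event 2: SEND 2->1: VV[2][2]++ -> VV[2]=[0, 0, 2], msg_vec=[0, 0, 2]; VV[1]=max(VV[1],msg_vec) then VV[1][1]++ -> VV[1]=[0, 1, 2]
Event 3: LOCAL 1: VV[1][1]++ -> VV[1]=[0, 2, 2]
Event 4: SEND 2->0: VV[2][2]++ -> VV[2]=[0, 0, 3], msg_vec=[0, 0, 3]; VV[0]=max(VV[0],msg_vec) then VV[0][0]++ -> VV[0]=[1, 0, 3]
Event 5: SEND 1->2: VV[1][1]++ -> VV[1]=[0, 3, 2], msg_vec=[0, 3, 2]; VV[2]=max(VV[2],msg_vec) then VV[2][2]++ -> VV[2]=[0, 3, 4]
Event 2 stamp: [0, 0, 2]
Event 3 stamp: [0, 2, 2]
[0, 0, 2] <= [0, 2, 2]? True
[0, 2, 2] <= [0, 0, 2]? False
Relation: before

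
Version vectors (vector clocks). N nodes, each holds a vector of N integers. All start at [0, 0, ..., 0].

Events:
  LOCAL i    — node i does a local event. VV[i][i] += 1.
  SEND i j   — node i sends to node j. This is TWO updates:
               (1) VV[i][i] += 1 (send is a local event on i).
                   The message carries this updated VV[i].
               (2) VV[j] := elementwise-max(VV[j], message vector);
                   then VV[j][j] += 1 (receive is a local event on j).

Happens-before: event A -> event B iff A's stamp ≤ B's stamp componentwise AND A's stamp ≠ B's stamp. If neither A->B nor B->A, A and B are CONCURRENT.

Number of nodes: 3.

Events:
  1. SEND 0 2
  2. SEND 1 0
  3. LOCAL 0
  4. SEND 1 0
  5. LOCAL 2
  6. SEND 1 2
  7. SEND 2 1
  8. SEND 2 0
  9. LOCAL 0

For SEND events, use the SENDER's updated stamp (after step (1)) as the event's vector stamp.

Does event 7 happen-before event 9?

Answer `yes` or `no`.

Initial: VV[0]=[0, 0, 0]
Initial: VV[1]=[0, 0, 0]
Initial: VV[2]=[0, 0, 0]
Event 1: SEND 0->2: VV[0][0]++ -> VV[0]=[1, 0, 0], msg_vec=[1, 0, 0]; VV[2]=max(VV[2],msg_vec) then VV[2][2]++ -> VV[2]=[1, 0, 1]
Event 2: SEND 1->0: VV[1][1]++ -> VV[1]=[0, 1, 0], msg_vec=[0, 1, 0]; VV[0]=max(VV[0],msg_vec) then VV[0][0]++ -> VV[0]=[2, 1, 0]
Event 3: LOCAL 0: VV[0][0]++ -> VV[0]=[3, 1, 0]
Event 4: SEND 1->0: VV[1][1]++ -> VV[1]=[0, 2, 0], msg_vec=[0, 2, 0]; VV[0]=max(VV[0],msg_vec) then VV[0][0]++ -> VV[0]=[4, 2, 0]
Event 5: LOCAL 2: VV[2][2]++ -> VV[2]=[1, 0, 2]
Event 6: SEND 1->2: VV[1][1]++ -> VV[1]=[0, 3, 0], msg_vec=[0, 3, 0]; VV[2]=max(VV[2],msg_vec) then VV[2][2]++ -> VV[2]=[1, 3, 3]
Event 7: SEND 2->1: VV[2][2]++ -> VV[2]=[1, 3, 4], msg_vec=[1, 3, 4]; VV[1]=max(VV[1],msg_vec) then VV[1][1]++ -> VV[1]=[1, 4, 4]
Event 8: SEND 2->0: VV[2][2]++ -> VV[2]=[1, 3, 5], msg_vec=[1, 3, 5]; VV[0]=max(VV[0],msg_vec) then VV[0][0]++ -> VV[0]=[5, 3, 5]
Event 9: LOCAL 0: VV[0][0]++ -> VV[0]=[6, 3, 5]
Event 7 stamp: [1, 3, 4]
Event 9 stamp: [6, 3, 5]
[1, 3, 4] <= [6, 3, 5]? True. Equal? False. Happens-before: True

Answer: yes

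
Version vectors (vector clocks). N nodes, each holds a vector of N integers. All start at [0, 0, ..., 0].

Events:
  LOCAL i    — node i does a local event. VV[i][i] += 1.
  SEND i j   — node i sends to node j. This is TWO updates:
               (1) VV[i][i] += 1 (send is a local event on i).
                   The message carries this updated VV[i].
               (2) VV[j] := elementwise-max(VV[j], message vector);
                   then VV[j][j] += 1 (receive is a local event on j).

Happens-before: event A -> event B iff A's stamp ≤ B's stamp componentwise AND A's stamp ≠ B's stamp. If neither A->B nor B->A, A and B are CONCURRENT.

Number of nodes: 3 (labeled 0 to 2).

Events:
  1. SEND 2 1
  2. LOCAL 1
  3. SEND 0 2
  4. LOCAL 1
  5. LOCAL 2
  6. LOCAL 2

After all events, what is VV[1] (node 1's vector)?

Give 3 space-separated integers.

Initial: VV[0]=[0, 0, 0]
Initial: VV[1]=[0, 0, 0]
Initial: VV[2]=[0, 0, 0]
Event 1: SEND 2->1: VV[2][2]++ -> VV[2]=[0, 0, 1], msg_vec=[0, 0, 1]; VV[1]=max(VV[1],msg_vec) then VV[1][1]++ -> VV[1]=[0, 1, 1]
Event 2: LOCAL 1: VV[1][1]++ -> VV[1]=[0, 2, 1]
Event 3: SEND 0->2: VV[0][0]++ -> VV[0]=[1, 0, 0], msg_vec=[1, 0, 0]; VV[2]=max(VV[2],msg_vec) then VV[2][2]++ -> VV[2]=[1, 0, 2]
Event 4: LOCAL 1: VV[1][1]++ -> VV[1]=[0, 3, 1]
Event 5: LOCAL 2: VV[2][2]++ -> VV[2]=[1, 0, 3]
Event 6: LOCAL 2: VV[2][2]++ -> VV[2]=[1, 0, 4]
Final vectors: VV[0]=[1, 0, 0]; VV[1]=[0, 3, 1]; VV[2]=[1, 0, 4]

Answer: 0 3 1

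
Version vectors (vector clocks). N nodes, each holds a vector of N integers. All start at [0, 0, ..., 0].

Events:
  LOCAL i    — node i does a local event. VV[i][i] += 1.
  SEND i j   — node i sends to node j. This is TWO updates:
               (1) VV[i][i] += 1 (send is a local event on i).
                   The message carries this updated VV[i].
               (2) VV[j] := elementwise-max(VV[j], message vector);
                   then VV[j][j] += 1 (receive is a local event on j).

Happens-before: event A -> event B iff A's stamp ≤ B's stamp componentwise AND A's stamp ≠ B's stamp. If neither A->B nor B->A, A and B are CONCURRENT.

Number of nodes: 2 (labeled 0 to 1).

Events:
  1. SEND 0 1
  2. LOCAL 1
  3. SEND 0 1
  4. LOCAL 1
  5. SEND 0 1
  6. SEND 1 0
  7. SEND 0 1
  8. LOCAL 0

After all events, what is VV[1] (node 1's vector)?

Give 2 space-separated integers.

Initial: VV[0]=[0, 0]
Initial: VV[1]=[0, 0]
Event 1: SEND 0->1: VV[0][0]++ -> VV[0]=[1, 0], msg_vec=[1, 0]; VV[1]=max(VV[1],msg_vec) then VV[1][1]++ -> VV[1]=[1, 1]
Event 2: LOCAL 1: VV[1][1]++ -> VV[1]=[1, 2]
Event 3: SEND 0->1: VV[0][0]++ -> VV[0]=[2, 0], msg_vec=[2, 0]; VV[1]=max(VV[1],msg_vec) then VV[1][1]++ -> VV[1]=[2, 3]
Event 4: LOCAL 1: VV[1][1]++ -> VV[1]=[2, 4]
Event 5: SEND 0->1: VV[0][0]++ -> VV[0]=[3, 0], msg_vec=[3, 0]; VV[1]=max(VV[1],msg_vec) then VV[1][1]++ -> VV[1]=[3, 5]
Event 6: SEND 1->0: VV[1][1]++ -> VV[1]=[3, 6], msg_vec=[3, 6]; VV[0]=max(VV[0],msg_vec) then VV[0][0]++ -> VV[0]=[4, 6]
Event 7: SEND 0->1: VV[0][0]++ -> VV[0]=[5, 6], msg_vec=[5, 6]; VV[1]=max(VV[1],msg_vec) then VV[1][1]++ -> VV[1]=[5, 7]
Event 8: LOCAL 0: VV[0][0]++ -> VV[0]=[6, 6]
Final vectors: VV[0]=[6, 6]; VV[1]=[5, 7]

Answer: 5 7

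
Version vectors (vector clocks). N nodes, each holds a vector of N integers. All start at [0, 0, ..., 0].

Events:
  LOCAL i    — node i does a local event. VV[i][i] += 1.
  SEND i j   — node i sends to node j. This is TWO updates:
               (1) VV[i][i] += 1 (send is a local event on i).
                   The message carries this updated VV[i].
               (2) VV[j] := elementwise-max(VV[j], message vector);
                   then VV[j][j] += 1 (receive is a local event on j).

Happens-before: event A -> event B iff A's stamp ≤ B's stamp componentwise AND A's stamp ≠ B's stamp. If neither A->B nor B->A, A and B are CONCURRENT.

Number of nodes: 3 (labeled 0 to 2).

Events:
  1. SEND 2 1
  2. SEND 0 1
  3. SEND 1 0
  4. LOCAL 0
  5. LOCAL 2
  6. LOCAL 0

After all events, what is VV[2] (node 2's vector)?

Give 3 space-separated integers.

Initial: VV[0]=[0, 0, 0]
Initial: VV[1]=[0, 0, 0]
Initial: VV[2]=[0, 0, 0]
Event 1: SEND 2->1: VV[2][2]++ -> VV[2]=[0, 0, 1], msg_vec=[0, 0, 1]; VV[1]=max(VV[1],msg_vec) then VV[1][1]++ -> VV[1]=[0, 1, 1]
Event 2: SEND 0->1: VV[0][0]++ -> VV[0]=[1, 0, 0], msg_vec=[1, 0, 0]; VV[1]=max(VV[1],msg_vec) then VV[1][1]++ -> VV[1]=[1, 2, 1]
Event 3: SEND 1->0: VV[1][1]++ -> VV[1]=[1, 3, 1], msg_vec=[1, 3, 1]; VV[0]=max(VV[0],msg_vec) then VV[0][0]++ -> VV[0]=[2, 3, 1]
Event 4: LOCAL 0: VV[0][0]++ -> VV[0]=[3, 3, 1]
Event 5: LOCAL 2: VV[2][2]++ -> VV[2]=[0, 0, 2]
Event 6: LOCAL 0: VV[0][0]++ -> VV[0]=[4, 3, 1]
Final vectors: VV[0]=[4, 3, 1]; VV[1]=[1, 3, 1]; VV[2]=[0, 0, 2]

Answer: 0 0 2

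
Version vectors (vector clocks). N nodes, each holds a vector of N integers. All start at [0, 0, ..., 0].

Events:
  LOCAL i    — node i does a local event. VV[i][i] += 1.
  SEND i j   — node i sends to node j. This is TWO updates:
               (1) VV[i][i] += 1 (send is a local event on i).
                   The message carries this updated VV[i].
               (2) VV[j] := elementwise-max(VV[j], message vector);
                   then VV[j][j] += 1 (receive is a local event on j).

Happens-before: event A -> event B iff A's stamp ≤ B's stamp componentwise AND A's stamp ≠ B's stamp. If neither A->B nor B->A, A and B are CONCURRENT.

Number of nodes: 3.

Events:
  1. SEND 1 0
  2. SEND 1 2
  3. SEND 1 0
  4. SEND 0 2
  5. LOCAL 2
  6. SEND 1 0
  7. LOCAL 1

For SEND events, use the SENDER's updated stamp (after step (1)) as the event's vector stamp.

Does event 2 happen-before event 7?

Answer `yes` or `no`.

Answer: yes

Derivation:
Initial: VV[0]=[0, 0, 0]
Initial: VV[1]=[0, 0, 0]
Initial: VV[2]=[0, 0, 0]
Event 1: SEND 1->0: VV[1][1]++ -> VV[1]=[0, 1, 0], msg_vec=[0, 1, 0]; VV[0]=max(VV[0],msg_vec) then VV[0][0]++ -> VV[0]=[1, 1, 0]
Event 2: SEND 1->2: VV[1][1]++ -> VV[1]=[0, 2, 0], msg_vec=[0, 2, 0]; VV[2]=max(VV[2],msg_vec) then VV[2][2]++ -> VV[2]=[0, 2, 1]
Event 3: SEND 1->0: VV[1][1]++ -> VV[1]=[0, 3, 0], msg_vec=[0, 3, 0]; VV[0]=max(VV[0],msg_vec) then VV[0][0]++ -> VV[0]=[2, 3, 0]
Event 4: SEND 0->2: VV[0][0]++ -> VV[0]=[3, 3, 0], msg_vec=[3, 3, 0]; VV[2]=max(VV[2],msg_vec) then VV[2][2]++ -> VV[2]=[3, 3, 2]
Event 5: LOCAL 2: VV[2][2]++ -> VV[2]=[3, 3, 3]
Event 6: SEND 1->0: VV[1][1]++ -> VV[1]=[0, 4, 0], msg_vec=[0, 4, 0]; VV[0]=max(VV[0],msg_vec) then VV[0][0]++ -> VV[0]=[4, 4, 0]
Event 7: LOCAL 1: VV[1][1]++ -> VV[1]=[0, 5, 0]
Event 2 stamp: [0, 2, 0]
Event 7 stamp: [0, 5, 0]
[0, 2, 0] <= [0, 5, 0]? True. Equal? False. Happens-before: True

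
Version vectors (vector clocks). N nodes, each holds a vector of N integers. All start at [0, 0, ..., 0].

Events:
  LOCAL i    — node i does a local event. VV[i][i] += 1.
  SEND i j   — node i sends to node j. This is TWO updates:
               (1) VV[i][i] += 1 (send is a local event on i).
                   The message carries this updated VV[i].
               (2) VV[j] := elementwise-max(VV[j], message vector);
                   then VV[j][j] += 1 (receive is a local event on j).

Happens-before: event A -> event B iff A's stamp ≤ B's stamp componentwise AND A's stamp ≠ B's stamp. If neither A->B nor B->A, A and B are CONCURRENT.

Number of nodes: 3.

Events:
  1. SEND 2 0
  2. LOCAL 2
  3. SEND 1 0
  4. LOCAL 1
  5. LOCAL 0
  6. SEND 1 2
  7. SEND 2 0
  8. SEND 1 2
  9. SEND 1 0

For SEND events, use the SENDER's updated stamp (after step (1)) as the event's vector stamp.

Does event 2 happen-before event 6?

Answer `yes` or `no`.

Initial: VV[0]=[0, 0, 0]
Initial: VV[1]=[0, 0, 0]
Initial: VV[2]=[0, 0, 0]
Event 1: SEND 2->0: VV[2][2]++ -> VV[2]=[0, 0, 1], msg_vec=[0, 0, 1]; VV[0]=max(VV[0],msg_vec) then VV[0][0]++ -> VV[0]=[1, 0, 1]
Event 2: LOCAL 2: VV[2][2]++ -> VV[2]=[0, 0, 2]
Event 3: SEND 1->0: VV[1][1]++ -> VV[1]=[0, 1, 0], msg_vec=[0, 1, 0]; VV[0]=max(VV[0],msg_vec) then VV[0][0]++ -> VV[0]=[2, 1, 1]
Event 4: LOCAL 1: VV[1][1]++ -> VV[1]=[0, 2, 0]
Event 5: LOCAL 0: VV[0][0]++ -> VV[0]=[3, 1, 1]
Event 6: SEND 1->2: VV[1][1]++ -> VV[1]=[0, 3, 0], msg_vec=[0, 3, 0]; VV[2]=max(VV[2],msg_vec) then VV[2][2]++ -> VV[2]=[0, 3, 3]
Event 7: SEND 2->0: VV[2][2]++ -> VV[2]=[0, 3, 4], msg_vec=[0, 3, 4]; VV[0]=max(VV[0],msg_vec) then VV[0][0]++ -> VV[0]=[4, 3, 4]
Event 8: SEND 1->2: VV[1][1]++ -> VV[1]=[0, 4, 0], msg_vec=[0, 4, 0]; VV[2]=max(VV[2],msg_vec) then VV[2][2]++ -> VV[2]=[0, 4, 5]
Event 9: SEND 1->0: VV[1][1]++ -> VV[1]=[0, 5, 0], msg_vec=[0, 5, 0]; VV[0]=max(VV[0],msg_vec) then VV[0][0]++ -> VV[0]=[5, 5, 4]
Event 2 stamp: [0, 0, 2]
Event 6 stamp: [0, 3, 0]
[0, 0, 2] <= [0, 3, 0]? False. Equal? False. Happens-before: False

Answer: no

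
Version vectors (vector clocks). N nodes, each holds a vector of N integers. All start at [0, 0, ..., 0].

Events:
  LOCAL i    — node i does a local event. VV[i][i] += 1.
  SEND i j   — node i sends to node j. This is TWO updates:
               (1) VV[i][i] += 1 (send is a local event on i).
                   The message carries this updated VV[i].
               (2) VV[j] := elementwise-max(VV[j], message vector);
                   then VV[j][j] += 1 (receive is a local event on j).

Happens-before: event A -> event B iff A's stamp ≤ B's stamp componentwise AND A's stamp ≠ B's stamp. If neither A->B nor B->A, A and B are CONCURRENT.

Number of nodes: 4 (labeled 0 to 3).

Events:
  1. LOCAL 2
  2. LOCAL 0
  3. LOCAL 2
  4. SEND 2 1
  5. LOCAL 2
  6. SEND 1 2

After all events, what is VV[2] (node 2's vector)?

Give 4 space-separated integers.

Initial: VV[0]=[0, 0, 0, 0]
Initial: VV[1]=[0, 0, 0, 0]
Initial: VV[2]=[0, 0, 0, 0]
Initial: VV[3]=[0, 0, 0, 0]
Event 1: LOCAL 2: VV[2][2]++ -> VV[2]=[0, 0, 1, 0]
Event 2: LOCAL 0: VV[0][0]++ -> VV[0]=[1, 0, 0, 0]
Event 3: LOCAL 2: VV[2][2]++ -> VV[2]=[0, 0, 2, 0]
Event 4: SEND 2->1: VV[2][2]++ -> VV[2]=[0, 0, 3, 0], msg_vec=[0, 0, 3, 0]; VV[1]=max(VV[1],msg_vec) then VV[1][1]++ -> VV[1]=[0, 1, 3, 0]
Event 5: LOCAL 2: VV[2][2]++ -> VV[2]=[0, 0, 4, 0]
Event 6: SEND 1->2: VV[1][1]++ -> VV[1]=[0, 2, 3, 0], msg_vec=[0, 2, 3, 0]; VV[2]=max(VV[2],msg_vec) then VV[2][2]++ -> VV[2]=[0, 2, 5, 0]
Final vectors: VV[0]=[1, 0, 0, 0]; VV[1]=[0, 2, 3, 0]; VV[2]=[0, 2, 5, 0]; VV[3]=[0, 0, 0, 0]

Answer: 0 2 5 0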